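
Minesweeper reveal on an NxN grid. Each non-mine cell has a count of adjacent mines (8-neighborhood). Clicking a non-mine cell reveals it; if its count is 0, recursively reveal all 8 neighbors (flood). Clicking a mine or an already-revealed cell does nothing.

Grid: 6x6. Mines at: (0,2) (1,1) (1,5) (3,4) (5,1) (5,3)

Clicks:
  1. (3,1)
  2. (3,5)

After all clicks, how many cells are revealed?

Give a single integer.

Answer: 13

Derivation:
Click 1 (3,1) count=0: revealed 12 new [(2,0) (2,1) (2,2) (2,3) (3,0) (3,1) (3,2) (3,3) (4,0) (4,1) (4,2) (4,3)] -> total=12
Click 2 (3,5) count=1: revealed 1 new [(3,5)] -> total=13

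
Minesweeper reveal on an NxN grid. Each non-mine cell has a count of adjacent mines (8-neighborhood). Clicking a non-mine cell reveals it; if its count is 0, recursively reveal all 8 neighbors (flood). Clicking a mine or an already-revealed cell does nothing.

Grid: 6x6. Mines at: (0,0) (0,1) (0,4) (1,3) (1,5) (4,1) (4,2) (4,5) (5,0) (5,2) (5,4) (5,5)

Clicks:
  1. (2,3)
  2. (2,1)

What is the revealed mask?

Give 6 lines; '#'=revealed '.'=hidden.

Click 1 (2,3) count=1: revealed 1 new [(2,3)] -> total=1
Click 2 (2,1) count=0: revealed 9 new [(1,0) (1,1) (1,2) (2,0) (2,1) (2,2) (3,0) (3,1) (3,2)] -> total=10

Answer: ......
###...
####..
###...
......
......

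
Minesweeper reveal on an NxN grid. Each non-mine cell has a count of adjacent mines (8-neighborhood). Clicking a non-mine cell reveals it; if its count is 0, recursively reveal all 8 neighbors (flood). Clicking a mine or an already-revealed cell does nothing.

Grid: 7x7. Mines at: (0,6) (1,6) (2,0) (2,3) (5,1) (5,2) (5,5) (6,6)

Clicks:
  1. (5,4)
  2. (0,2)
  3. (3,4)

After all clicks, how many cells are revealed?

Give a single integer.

Answer: 14

Derivation:
Click 1 (5,4) count=1: revealed 1 new [(5,4)] -> total=1
Click 2 (0,2) count=0: revealed 12 new [(0,0) (0,1) (0,2) (0,3) (0,4) (0,5) (1,0) (1,1) (1,2) (1,3) (1,4) (1,5)] -> total=13
Click 3 (3,4) count=1: revealed 1 new [(3,4)] -> total=14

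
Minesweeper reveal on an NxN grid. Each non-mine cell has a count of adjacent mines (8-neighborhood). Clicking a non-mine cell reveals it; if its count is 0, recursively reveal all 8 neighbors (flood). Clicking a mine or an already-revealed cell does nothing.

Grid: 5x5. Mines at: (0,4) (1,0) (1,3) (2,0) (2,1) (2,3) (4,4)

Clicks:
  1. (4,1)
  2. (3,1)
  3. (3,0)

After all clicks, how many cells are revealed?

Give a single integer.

Click 1 (4,1) count=0: revealed 8 new [(3,0) (3,1) (3,2) (3,3) (4,0) (4,1) (4,2) (4,3)] -> total=8
Click 2 (3,1) count=2: revealed 0 new [(none)] -> total=8
Click 3 (3,0) count=2: revealed 0 new [(none)] -> total=8

Answer: 8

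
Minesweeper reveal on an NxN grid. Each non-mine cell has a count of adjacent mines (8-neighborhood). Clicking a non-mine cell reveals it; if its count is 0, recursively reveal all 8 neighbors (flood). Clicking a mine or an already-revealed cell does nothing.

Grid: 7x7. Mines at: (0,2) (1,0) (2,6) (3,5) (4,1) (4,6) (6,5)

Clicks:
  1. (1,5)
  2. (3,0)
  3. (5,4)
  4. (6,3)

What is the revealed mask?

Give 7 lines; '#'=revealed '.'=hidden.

Click 1 (1,5) count=1: revealed 1 new [(1,5)] -> total=1
Click 2 (3,0) count=1: revealed 1 new [(3,0)] -> total=2
Click 3 (5,4) count=1: revealed 1 new [(5,4)] -> total=3
Click 4 (6,3) count=0: revealed 30 new [(0,3) (0,4) (0,5) (0,6) (1,1) (1,2) (1,3) (1,4) (1,6) (2,1) (2,2) (2,3) (2,4) (2,5) (3,1) (3,2) (3,3) (3,4) (4,2) (4,3) (4,4) (5,0) (5,1) (5,2) (5,3) (6,0) (6,1) (6,2) (6,3) (6,4)] -> total=33

Answer: ...####
.######
.#####.
#####..
..###..
#####..
#####..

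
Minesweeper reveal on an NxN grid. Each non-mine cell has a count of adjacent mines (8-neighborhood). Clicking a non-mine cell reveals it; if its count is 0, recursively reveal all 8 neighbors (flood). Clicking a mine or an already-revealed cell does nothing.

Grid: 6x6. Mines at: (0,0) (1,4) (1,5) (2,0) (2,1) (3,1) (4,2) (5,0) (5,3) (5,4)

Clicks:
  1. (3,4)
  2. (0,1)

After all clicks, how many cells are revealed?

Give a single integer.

Click 1 (3,4) count=0: revealed 9 new [(2,3) (2,4) (2,5) (3,3) (3,4) (3,5) (4,3) (4,4) (4,5)] -> total=9
Click 2 (0,1) count=1: revealed 1 new [(0,1)] -> total=10

Answer: 10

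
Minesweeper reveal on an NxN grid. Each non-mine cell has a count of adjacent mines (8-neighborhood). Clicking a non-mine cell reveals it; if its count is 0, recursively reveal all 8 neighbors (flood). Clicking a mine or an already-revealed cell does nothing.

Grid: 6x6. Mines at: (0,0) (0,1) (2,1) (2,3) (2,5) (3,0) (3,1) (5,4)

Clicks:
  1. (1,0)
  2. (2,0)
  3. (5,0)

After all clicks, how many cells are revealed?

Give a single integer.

Click 1 (1,0) count=3: revealed 1 new [(1,0)] -> total=1
Click 2 (2,0) count=3: revealed 1 new [(2,0)] -> total=2
Click 3 (5,0) count=0: revealed 8 new [(4,0) (4,1) (4,2) (4,3) (5,0) (5,1) (5,2) (5,3)] -> total=10

Answer: 10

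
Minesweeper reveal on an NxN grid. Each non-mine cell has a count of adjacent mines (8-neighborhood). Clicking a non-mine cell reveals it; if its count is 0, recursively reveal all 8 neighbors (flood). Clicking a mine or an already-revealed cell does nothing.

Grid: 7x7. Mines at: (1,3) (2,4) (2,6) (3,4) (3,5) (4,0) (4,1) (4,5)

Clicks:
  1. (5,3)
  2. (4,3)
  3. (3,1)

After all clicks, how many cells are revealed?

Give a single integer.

Answer: 18

Derivation:
Click 1 (5,3) count=0: revealed 17 new [(4,2) (4,3) (4,4) (5,0) (5,1) (5,2) (5,3) (5,4) (5,5) (5,6) (6,0) (6,1) (6,2) (6,3) (6,4) (6,5) (6,6)] -> total=17
Click 2 (4,3) count=1: revealed 0 new [(none)] -> total=17
Click 3 (3,1) count=2: revealed 1 new [(3,1)] -> total=18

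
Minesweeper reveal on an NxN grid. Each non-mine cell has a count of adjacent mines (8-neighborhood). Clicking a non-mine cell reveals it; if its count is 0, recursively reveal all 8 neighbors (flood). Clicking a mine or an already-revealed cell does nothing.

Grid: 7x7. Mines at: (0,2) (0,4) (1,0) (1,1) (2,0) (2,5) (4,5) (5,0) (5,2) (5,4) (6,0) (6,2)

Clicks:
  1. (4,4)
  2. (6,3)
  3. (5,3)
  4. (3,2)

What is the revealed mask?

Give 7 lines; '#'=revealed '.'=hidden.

Answer: .......
..###..
.####..
.####..
.####..
...#...
...#...

Derivation:
Click 1 (4,4) count=2: revealed 1 new [(4,4)] -> total=1
Click 2 (6,3) count=3: revealed 1 new [(6,3)] -> total=2
Click 3 (5,3) count=3: revealed 1 new [(5,3)] -> total=3
Click 4 (3,2) count=0: revealed 14 new [(1,2) (1,3) (1,4) (2,1) (2,2) (2,3) (2,4) (3,1) (3,2) (3,3) (3,4) (4,1) (4,2) (4,3)] -> total=17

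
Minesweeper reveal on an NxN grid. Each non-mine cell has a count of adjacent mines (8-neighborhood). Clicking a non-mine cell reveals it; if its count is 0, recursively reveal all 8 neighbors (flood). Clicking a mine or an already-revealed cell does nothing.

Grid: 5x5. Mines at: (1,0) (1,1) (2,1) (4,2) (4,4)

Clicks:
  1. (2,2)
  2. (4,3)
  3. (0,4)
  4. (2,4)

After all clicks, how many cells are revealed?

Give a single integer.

Click 1 (2,2) count=2: revealed 1 new [(2,2)] -> total=1
Click 2 (4,3) count=2: revealed 1 new [(4,3)] -> total=2
Click 3 (0,4) count=0: revealed 11 new [(0,2) (0,3) (0,4) (1,2) (1,3) (1,4) (2,3) (2,4) (3,2) (3,3) (3,4)] -> total=13
Click 4 (2,4) count=0: revealed 0 new [(none)] -> total=13

Answer: 13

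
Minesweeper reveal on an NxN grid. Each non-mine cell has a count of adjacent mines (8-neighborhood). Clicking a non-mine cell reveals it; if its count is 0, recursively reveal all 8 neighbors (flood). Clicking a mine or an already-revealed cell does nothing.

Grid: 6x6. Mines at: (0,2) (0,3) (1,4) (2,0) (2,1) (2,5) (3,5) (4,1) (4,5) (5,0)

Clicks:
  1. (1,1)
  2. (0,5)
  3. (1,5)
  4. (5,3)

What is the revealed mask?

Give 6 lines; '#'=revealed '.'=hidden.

Answer: .....#
.#...#
..###.
..###.
..###.
..###.

Derivation:
Click 1 (1,1) count=3: revealed 1 new [(1,1)] -> total=1
Click 2 (0,5) count=1: revealed 1 new [(0,5)] -> total=2
Click 3 (1,5) count=2: revealed 1 new [(1,5)] -> total=3
Click 4 (5,3) count=0: revealed 12 new [(2,2) (2,3) (2,4) (3,2) (3,3) (3,4) (4,2) (4,3) (4,4) (5,2) (5,3) (5,4)] -> total=15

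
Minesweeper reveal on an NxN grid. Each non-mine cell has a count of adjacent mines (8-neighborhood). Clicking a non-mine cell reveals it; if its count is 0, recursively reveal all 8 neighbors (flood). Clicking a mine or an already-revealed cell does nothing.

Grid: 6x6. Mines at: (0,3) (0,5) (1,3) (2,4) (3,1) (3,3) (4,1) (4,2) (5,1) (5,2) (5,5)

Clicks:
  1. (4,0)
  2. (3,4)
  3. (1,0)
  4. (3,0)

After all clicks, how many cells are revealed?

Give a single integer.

Answer: 12

Derivation:
Click 1 (4,0) count=3: revealed 1 new [(4,0)] -> total=1
Click 2 (3,4) count=2: revealed 1 new [(3,4)] -> total=2
Click 3 (1,0) count=0: revealed 9 new [(0,0) (0,1) (0,2) (1,0) (1,1) (1,2) (2,0) (2,1) (2,2)] -> total=11
Click 4 (3,0) count=2: revealed 1 new [(3,0)] -> total=12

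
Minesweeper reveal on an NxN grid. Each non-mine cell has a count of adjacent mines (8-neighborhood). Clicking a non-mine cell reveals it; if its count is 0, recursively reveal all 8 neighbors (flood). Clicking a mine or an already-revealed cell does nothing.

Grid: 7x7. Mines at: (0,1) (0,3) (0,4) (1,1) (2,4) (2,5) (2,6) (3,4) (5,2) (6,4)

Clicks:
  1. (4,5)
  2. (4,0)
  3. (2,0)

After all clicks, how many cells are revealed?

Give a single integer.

Answer: 17

Derivation:
Click 1 (4,5) count=1: revealed 1 new [(4,5)] -> total=1
Click 2 (4,0) count=0: revealed 16 new [(2,0) (2,1) (2,2) (2,3) (3,0) (3,1) (3,2) (3,3) (4,0) (4,1) (4,2) (4,3) (5,0) (5,1) (6,0) (6,1)] -> total=17
Click 3 (2,0) count=1: revealed 0 new [(none)] -> total=17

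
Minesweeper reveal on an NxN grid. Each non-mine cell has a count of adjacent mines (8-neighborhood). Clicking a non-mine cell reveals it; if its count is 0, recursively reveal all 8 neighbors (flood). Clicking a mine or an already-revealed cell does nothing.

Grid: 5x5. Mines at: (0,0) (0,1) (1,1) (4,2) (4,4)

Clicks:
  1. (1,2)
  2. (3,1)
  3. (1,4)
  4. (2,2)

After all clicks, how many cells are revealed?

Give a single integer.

Answer: 13

Derivation:
Click 1 (1,2) count=2: revealed 1 new [(1,2)] -> total=1
Click 2 (3,1) count=1: revealed 1 new [(3,1)] -> total=2
Click 3 (1,4) count=0: revealed 11 new [(0,2) (0,3) (0,4) (1,3) (1,4) (2,2) (2,3) (2,4) (3,2) (3,3) (3,4)] -> total=13
Click 4 (2,2) count=1: revealed 0 new [(none)] -> total=13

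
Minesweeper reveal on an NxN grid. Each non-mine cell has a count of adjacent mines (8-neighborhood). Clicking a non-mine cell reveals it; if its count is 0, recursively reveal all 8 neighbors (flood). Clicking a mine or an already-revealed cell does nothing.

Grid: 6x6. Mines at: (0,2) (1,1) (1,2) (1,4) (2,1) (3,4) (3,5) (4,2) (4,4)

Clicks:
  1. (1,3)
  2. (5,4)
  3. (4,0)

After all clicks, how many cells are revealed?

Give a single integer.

Click 1 (1,3) count=3: revealed 1 new [(1,3)] -> total=1
Click 2 (5,4) count=1: revealed 1 new [(5,4)] -> total=2
Click 3 (4,0) count=0: revealed 6 new [(3,0) (3,1) (4,0) (4,1) (5,0) (5,1)] -> total=8

Answer: 8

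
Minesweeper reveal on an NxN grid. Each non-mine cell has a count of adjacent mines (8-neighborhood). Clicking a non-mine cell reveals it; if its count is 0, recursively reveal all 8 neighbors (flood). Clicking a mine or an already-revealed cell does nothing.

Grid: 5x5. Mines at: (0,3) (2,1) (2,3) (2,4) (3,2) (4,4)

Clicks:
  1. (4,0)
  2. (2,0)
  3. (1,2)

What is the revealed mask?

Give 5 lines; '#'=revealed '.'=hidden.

Answer: .....
..#..
#....
##...
##...

Derivation:
Click 1 (4,0) count=0: revealed 4 new [(3,0) (3,1) (4,0) (4,1)] -> total=4
Click 2 (2,0) count=1: revealed 1 new [(2,0)] -> total=5
Click 3 (1,2) count=3: revealed 1 new [(1,2)] -> total=6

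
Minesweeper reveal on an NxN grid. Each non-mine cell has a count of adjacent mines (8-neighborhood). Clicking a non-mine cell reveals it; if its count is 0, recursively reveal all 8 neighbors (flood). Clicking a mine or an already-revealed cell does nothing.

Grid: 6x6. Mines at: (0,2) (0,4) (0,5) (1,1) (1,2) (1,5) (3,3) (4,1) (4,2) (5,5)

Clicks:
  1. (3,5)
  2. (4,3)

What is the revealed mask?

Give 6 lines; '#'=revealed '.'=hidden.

Answer: ......
......
....##
....##
...###
......

Derivation:
Click 1 (3,5) count=0: revealed 6 new [(2,4) (2,5) (3,4) (3,5) (4,4) (4,5)] -> total=6
Click 2 (4,3) count=2: revealed 1 new [(4,3)] -> total=7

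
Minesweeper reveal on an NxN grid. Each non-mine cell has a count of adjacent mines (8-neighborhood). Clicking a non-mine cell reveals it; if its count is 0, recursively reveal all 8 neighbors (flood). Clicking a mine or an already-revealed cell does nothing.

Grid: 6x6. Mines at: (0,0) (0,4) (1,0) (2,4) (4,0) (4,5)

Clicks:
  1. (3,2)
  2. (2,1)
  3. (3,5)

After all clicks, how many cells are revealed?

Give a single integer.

Click 1 (3,2) count=0: revealed 21 new [(0,1) (0,2) (0,3) (1,1) (1,2) (1,3) (2,1) (2,2) (2,3) (3,1) (3,2) (3,3) (3,4) (4,1) (4,2) (4,3) (4,4) (5,1) (5,2) (5,3) (5,4)] -> total=21
Click 2 (2,1) count=1: revealed 0 new [(none)] -> total=21
Click 3 (3,5) count=2: revealed 1 new [(3,5)] -> total=22

Answer: 22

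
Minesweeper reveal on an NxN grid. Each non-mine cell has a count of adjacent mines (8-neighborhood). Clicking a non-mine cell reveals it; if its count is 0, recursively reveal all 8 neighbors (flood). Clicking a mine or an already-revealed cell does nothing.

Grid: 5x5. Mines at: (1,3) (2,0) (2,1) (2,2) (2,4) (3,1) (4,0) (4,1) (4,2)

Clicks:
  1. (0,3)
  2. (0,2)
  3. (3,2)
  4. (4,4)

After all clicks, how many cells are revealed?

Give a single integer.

Click 1 (0,3) count=1: revealed 1 new [(0,3)] -> total=1
Click 2 (0,2) count=1: revealed 1 new [(0,2)] -> total=2
Click 3 (3,2) count=5: revealed 1 new [(3,2)] -> total=3
Click 4 (4,4) count=0: revealed 4 new [(3,3) (3,4) (4,3) (4,4)] -> total=7

Answer: 7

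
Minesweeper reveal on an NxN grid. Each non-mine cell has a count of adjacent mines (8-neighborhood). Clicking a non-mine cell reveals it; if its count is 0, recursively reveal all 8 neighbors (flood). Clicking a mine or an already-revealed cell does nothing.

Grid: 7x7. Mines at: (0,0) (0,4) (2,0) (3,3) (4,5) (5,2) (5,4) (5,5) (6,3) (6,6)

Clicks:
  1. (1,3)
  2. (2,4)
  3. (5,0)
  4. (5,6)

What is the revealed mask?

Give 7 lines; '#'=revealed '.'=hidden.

Answer: .......
...#...
....#..
##.....
##.....
##....#
##.....

Derivation:
Click 1 (1,3) count=1: revealed 1 new [(1,3)] -> total=1
Click 2 (2,4) count=1: revealed 1 new [(2,4)] -> total=2
Click 3 (5,0) count=0: revealed 8 new [(3,0) (3,1) (4,0) (4,1) (5,0) (5,1) (6,0) (6,1)] -> total=10
Click 4 (5,6) count=3: revealed 1 new [(5,6)] -> total=11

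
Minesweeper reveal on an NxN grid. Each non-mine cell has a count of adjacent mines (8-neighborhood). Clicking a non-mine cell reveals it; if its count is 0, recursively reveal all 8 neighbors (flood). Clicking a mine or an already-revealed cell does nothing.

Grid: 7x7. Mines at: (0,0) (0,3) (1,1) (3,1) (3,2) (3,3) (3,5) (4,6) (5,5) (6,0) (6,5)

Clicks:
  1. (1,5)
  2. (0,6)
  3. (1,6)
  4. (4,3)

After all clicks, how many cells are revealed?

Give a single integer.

Answer: 10

Derivation:
Click 1 (1,5) count=0: revealed 9 new [(0,4) (0,5) (0,6) (1,4) (1,5) (1,6) (2,4) (2,5) (2,6)] -> total=9
Click 2 (0,6) count=0: revealed 0 new [(none)] -> total=9
Click 3 (1,6) count=0: revealed 0 new [(none)] -> total=9
Click 4 (4,3) count=2: revealed 1 new [(4,3)] -> total=10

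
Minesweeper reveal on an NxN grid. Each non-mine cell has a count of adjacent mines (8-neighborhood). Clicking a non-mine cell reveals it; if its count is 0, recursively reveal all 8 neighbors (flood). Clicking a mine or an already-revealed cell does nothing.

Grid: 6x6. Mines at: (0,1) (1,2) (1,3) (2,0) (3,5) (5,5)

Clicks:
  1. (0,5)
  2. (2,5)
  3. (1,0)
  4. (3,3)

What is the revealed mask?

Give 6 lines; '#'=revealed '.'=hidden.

Click 1 (0,5) count=0: revealed 6 new [(0,4) (0,5) (1,4) (1,5) (2,4) (2,5)] -> total=6
Click 2 (2,5) count=1: revealed 0 new [(none)] -> total=6
Click 3 (1,0) count=2: revealed 1 new [(1,0)] -> total=7
Click 4 (3,3) count=0: revealed 18 new [(2,1) (2,2) (2,3) (3,0) (3,1) (3,2) (3,3) (3,4) (4,0) (4,1) (4,2) (4,3) (4,4) (5,0) (5,1) (5,2) (5,3) (5,4)] -> total=25

Answer: ....##
#...##
.#####
#####.
#####.
#####.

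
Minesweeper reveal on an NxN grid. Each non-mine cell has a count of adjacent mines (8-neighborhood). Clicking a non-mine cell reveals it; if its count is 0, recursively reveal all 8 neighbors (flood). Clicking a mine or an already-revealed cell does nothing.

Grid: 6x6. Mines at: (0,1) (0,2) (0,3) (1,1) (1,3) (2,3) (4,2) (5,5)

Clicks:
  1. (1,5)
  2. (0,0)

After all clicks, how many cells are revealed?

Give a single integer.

Answer: 11

Derivation:
Click 1 (1,5) count=0: revealed 10 new [(0,4) (0,5) (1,4) (1,5) (2,4) (2,5) (3,4) (3,5) (4,4) (4,5)] -> total=10
Click 2 (0,0) count=2: revealed 1 new [(0,0)] -> total=11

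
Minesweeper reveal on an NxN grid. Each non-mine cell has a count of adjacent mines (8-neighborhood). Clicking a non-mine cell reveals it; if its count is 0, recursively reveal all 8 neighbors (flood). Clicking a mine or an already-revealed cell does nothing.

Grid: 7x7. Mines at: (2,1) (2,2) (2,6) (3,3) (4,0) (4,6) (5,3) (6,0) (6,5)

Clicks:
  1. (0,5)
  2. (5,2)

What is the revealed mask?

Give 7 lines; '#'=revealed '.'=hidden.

Answer: #######
#######
...###.
.......
.......
..#....
.......

Derivation:
Click 1 (0,5) count=0: revealed 17 new [(0,0) (0,1) (0,2) (0,3) (0,4) (0,5) (0,6) (1,0) (1,1) (1,2) (1,3) (1,4) (1,5) (1,6) (2,3) (2,4) (2,5)] -> total=17
Click 2 (5,2) count=1: revealed 1 new [(5,2)] -> total=18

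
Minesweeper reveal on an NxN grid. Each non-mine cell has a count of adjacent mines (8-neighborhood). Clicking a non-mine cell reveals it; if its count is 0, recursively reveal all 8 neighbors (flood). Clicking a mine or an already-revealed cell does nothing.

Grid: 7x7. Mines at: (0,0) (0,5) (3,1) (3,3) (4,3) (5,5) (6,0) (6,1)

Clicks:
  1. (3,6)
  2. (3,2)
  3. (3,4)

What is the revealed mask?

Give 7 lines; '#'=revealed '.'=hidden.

Answer: .......
....###
....###
..#.###
....###
.......
.......

Derivation:
Click 1 (3,6) count=0: revealed 12 new [(1,4) (1,5) (1,6) (2,4) (2,5) (2,6) (3,4) (3,5) (3,6) (4,4) (4,5) (4,6)] -> total=12
Click 2 (3,2) count=3: revealed 1 new [(3,2)] -> total=13
Click 3 (3,4) count=2: revealed 0 new [(none)] -> total=13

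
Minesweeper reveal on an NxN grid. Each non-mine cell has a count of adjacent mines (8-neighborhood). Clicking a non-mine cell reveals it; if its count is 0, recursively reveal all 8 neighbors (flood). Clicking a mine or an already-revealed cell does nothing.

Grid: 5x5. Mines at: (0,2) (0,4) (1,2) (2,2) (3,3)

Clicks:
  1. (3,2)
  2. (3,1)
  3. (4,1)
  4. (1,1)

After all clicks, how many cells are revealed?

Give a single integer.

Click 1 (3,2) count=2: revealed 1 new [(3,2)] -> total=1
Click 2 (3,1) count=1: revealed 1 new [(3,1)] -> total=2
Click 3 (4,1) count=0: revealed 10 new [(0,0) (0,1) (1,0) (1,1) (2,0) (2,1) (3,0) (4,0) (4,1) (4,2)] -> total=12
Click 4 (1,1) count=3: revealed 0 new [(none)] -> total=12

Answer: 12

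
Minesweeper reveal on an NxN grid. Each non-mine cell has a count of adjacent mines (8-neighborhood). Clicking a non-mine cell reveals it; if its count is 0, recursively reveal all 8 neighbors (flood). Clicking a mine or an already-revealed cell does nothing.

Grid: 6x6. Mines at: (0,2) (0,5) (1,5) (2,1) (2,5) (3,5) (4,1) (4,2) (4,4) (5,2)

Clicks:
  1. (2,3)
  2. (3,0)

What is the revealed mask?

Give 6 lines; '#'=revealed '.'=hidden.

Answer: ......
..###.
..###.
#.###.
......
......

Derivation:
Click 1 (2,3) count=0: revealed 9 new [(1,2) (1,3) (1,4) (2,2) (2,3) (2,4) (3,2) (3,3) (3,4)] -> total=9
Click 2 (3,0) count=2: revealed 1 new [(3,0)] -> total=10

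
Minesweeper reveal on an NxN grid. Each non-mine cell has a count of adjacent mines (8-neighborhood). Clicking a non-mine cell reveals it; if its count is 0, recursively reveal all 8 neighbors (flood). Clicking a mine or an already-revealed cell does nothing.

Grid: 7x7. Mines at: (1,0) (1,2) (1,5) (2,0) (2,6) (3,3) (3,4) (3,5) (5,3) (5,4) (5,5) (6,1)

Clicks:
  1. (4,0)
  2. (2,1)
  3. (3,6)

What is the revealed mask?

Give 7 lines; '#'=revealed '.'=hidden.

Answer: .......
.......
.#.....
###...#
###....
###....
.......

Derivation:
Click 1 (4,0) count=0: revealed 9 new [(3,0) (3,1) (3,2) (4,0) (4,1) (4,2) (5,0) (5,1) (5,2)] -> total=9
Click 2 (2,1) count=3: revealed 1 new [(2,1)] -> total=10
Click 3 (3,6) count=2: revealed 1 new [(3,6)] -> total=11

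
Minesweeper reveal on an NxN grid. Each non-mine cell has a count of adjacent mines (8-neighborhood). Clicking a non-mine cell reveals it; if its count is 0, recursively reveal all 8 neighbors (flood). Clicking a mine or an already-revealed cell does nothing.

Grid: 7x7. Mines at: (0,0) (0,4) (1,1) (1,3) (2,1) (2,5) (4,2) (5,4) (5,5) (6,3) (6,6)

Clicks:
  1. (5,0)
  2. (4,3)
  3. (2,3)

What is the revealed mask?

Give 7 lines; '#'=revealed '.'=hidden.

Click 1 (5,0) count=0: revealed 10 new [(3,0) (3,1) (4,0) (4,1) (5,0) (5,1) (5,2) (6,0) (6,1) (6,2)] -> total=10
Click 2 (4,3) count=2: revealed 1 new [(4,3)] -> total=11
Click 3 (2,3) count=1: revealed 1 new [(2,3)] -> total=12

Answer: .......
.......
...#...
##.....
##.#...
###....
###....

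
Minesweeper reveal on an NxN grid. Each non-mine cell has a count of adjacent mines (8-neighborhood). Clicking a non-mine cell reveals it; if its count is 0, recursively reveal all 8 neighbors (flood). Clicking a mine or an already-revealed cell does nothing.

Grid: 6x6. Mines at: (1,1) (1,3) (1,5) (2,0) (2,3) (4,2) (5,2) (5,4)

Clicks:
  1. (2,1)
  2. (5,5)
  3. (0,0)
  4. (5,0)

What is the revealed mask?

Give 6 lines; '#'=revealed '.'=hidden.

Click 1 (2,1) count=2: revealed 1 new [(2,1)] -> total=1
Click 2 (5,5) count=1: revealed 1 new [(5,5)] -> total=2
Click 3 (0,0) count=1: revealed 1 new [(0,0)] -> total=3
Click 4 (5,0) count=0: revealed 6 new [(3,0) (3,1) (4,0) (4,1) (5,0) (5,1)] -> total=9

Answer: #.....
......
.#....
##....
##....
##...#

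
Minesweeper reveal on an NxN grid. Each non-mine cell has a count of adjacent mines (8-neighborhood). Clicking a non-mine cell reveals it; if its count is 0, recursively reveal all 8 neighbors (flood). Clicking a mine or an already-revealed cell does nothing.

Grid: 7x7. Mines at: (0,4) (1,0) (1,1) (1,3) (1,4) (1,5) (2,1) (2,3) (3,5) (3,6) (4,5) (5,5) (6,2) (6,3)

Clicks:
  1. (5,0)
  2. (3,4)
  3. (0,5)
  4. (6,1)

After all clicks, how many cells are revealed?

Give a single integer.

Answer: 18

Derivation:
Click 1 (5,0) count=0: revealed 17 new [(3,0) (3,1) (3,2) (3,3) (3,4) (4,0) (4,1) (4,2) (4,3) (4,4) (5,0) (5,1) (5,2) (5,3) (5,4) (6,0) (6,1)] -> total=17
Click 2 (3,4) count=3: revealed 0 new [(none)] -> total=17
Click 3 (0,5) count=3: revealed 1 new [(0,5)] -> total=18
Click 4 (6,1) count=1: revealed 0 new [(none)] -> total=18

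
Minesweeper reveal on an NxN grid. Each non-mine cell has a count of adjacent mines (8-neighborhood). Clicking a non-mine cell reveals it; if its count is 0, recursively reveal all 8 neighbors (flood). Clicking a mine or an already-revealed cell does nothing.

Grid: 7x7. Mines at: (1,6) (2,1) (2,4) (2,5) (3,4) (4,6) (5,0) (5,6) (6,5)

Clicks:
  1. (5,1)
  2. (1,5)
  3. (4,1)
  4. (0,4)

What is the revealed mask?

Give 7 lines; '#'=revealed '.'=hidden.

Click 1 (5,1) count=1: revealed 1 new [(5,1)] -> total=1
Click 2 (1,5) count=3: revealed 1 new [(1,5)] -> total=2
Click 3 (4,1) count=1: revealed 1 new [(4,1)] -> total=3
Click 4 (0,4) count=0: revealed 11 new [(0,0) (0,1) (0,2) (0,3) (0,4) (0,5) (1,0) (1,1) (1,2) (1,3) (1,4)] -> total=14

Answer: ######.
######.
.......
.......
.#.....
.#.....
.......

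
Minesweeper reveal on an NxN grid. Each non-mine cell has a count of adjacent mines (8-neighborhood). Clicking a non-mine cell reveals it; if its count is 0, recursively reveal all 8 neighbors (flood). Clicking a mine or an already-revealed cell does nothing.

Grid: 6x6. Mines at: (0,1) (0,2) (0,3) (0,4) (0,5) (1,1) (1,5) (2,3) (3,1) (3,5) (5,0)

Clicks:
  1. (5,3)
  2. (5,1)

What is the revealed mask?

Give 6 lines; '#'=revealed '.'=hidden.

Click 1 (5,3) count=0: revealed 13 new [(3,2) (3,3) (3,4) (4,1) (4,2) (4,3) (4,4) (4,5) (5,1) (5,2) (5,3) (5,4) (5,5)] -> total=13
Click 2 (5,1) count=1: revealed 0 new [(none)] -> total=13

Answer: ......
......
......
..###.
.#####
.#####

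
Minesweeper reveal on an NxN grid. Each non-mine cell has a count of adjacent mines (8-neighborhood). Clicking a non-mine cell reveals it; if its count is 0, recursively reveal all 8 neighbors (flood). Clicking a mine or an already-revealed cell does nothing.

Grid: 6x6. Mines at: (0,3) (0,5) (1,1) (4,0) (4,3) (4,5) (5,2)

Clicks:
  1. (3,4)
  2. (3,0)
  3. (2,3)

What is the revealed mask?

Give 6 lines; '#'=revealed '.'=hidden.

Answer: ......
..####
..####
#.####
......
......

Derivation:
Click 1 (3,4) count=2: revealed 1 new [(3,4)] -> total=1
Click 2 (3,0) count=1: revealed 1 new [(3,0)] -> total=2
Click 3 (2,3) count=0: revealed 11 new [(1,2) (1,3) (1,4) (1,5) (2,2) (2,3) (2,4) (2,5) (3,2) (3,3) (3,5)] -> total=13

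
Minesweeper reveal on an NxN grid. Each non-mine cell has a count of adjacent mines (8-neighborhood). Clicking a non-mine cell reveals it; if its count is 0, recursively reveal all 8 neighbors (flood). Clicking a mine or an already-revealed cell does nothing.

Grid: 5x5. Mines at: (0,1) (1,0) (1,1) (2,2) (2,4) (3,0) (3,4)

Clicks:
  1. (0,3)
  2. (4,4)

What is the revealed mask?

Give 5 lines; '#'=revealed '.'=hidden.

Answer: ..###
..###
.....
.....
....#

Derivation:
Click 1 (0,3) count=0: revealed 6 new [(0,2) (0,3) (0,4) (1,2) (1,3) (1,4)] -> total=6
Click 2 (4,4) count=1: revealed 1 new [(4,4)] -> total=7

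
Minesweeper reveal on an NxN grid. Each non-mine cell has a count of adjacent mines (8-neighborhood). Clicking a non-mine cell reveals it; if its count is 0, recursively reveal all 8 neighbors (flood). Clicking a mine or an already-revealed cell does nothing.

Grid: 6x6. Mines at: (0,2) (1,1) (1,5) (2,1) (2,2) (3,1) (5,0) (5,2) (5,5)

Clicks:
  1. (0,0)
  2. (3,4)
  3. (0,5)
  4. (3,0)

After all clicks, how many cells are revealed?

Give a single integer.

Click 1 (0,0) count=1: revealed 1 new [(0,0)] -> total=1
Click 2 (3,4) count=0: revealed 9 new [(2,3) (2,4) (2,5) (3,3) (3,4) (3,5) (4,3) (4,4) (4,5)] -> total=10
Click 3 (0,5) count=1: revealed 1 new [(0,5)] -> total=11
Click 4 (3,0) count=2: revealed 1 new [(3,0)] -> total=12

Answer: 12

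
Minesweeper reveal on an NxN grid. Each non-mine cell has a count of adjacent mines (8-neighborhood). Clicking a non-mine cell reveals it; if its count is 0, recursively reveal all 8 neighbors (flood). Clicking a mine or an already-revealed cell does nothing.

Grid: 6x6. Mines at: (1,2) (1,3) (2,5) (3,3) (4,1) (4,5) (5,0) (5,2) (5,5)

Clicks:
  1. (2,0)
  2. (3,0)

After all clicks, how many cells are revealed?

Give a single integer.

Answer: 8

Derivation:
Click 1 (2,0) count=0: revealed 8 new [(0,0) (0,1) (1,0) (1,1) (2,0) (2,1) (3,0) (3,1)] -> total=8
Click 2 (3,0) count=1: revealed 0 new [(none)] -> total=8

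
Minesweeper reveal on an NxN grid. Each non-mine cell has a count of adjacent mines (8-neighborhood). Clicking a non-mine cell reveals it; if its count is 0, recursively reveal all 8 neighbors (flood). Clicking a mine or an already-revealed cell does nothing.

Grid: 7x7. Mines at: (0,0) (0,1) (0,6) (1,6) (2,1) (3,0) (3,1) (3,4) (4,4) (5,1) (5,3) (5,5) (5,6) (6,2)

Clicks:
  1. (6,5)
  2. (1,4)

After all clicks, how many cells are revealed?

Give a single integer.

Answer: 13

Derivation:
Click 1 (6,5) count=2: revealed 1 new [(6,5)] -> total=1
Click 2 (1,4) count=0: revealed 12 new [(0,2) (0,3) (0,4) (0,5) (1,2) (1,3) (1,4) (1,5) (2,2) (2,3) (2,4) (2,5)] -> total=13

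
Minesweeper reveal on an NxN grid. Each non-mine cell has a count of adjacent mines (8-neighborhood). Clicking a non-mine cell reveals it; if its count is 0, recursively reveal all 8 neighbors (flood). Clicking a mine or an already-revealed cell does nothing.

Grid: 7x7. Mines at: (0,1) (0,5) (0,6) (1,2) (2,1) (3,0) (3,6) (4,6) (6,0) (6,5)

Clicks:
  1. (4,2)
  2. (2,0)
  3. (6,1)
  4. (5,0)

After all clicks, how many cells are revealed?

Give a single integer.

Click 1 (4,2) count=0: revealed 26 new [(1,3) (1,4) (1,5) (2,2) (2,3) (2,4) (2,5) (3,1) (3,2) (3,3) (3,4) (3,5) (4,1) (4,2) (4,3) (4,4) (4,5) (5,1) (5,2) (5,3) (5,4) (5,5) (6,1) (6,2) (6,3) (6,4)] -> total=26
Click 2 (2,0) count=2: revealed 1 new [(2,0)] -> total=27
Click 3 (6,1) count=1: revealed 0 new [(none)] -> total=27
Click 4 (5,0) count=1: revealed 1 new [(5,0)] -> total=28

Answer: 28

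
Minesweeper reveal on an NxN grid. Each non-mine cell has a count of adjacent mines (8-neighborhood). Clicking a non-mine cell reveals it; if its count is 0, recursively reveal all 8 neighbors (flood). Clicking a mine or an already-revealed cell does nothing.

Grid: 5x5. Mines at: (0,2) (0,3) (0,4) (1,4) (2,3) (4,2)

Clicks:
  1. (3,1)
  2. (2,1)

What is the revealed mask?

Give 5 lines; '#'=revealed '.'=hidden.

Answer: ##...
###..
###..
###..
##...

Derivation:
Click 1 (3,1) count=1: revealed 1 new [(3,1)] -> total=1
Click 2 (2,1) count=0: revealed 12 new [(0,0) (0,1) (1,0) (1,1) (1,2) (2,0) (2,1) (2,2) (3,0) (3,2) (4,0) (4,1)] -> total=13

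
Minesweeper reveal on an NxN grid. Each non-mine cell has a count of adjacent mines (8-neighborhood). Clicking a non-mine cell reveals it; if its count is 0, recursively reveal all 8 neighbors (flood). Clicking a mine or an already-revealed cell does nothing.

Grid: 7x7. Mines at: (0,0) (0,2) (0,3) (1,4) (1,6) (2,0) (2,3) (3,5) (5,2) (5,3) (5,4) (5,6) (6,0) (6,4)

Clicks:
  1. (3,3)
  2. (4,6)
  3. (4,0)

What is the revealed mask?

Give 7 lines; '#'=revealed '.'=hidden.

Click 1 (3,3) count=1: revealed 1 new [(3,3)] -> total=1
Click 2 (4,6) count=2: revealed 1 new [(4,6)] -> total=2
Click 3 (4,0) count=0: revealed 6 new [(3,0) (3,1) (4,0) (4,1) (5,0) (5,1)] -> total=8

Answer: .......
.......
.......
##.#...
##....#
##.....
.......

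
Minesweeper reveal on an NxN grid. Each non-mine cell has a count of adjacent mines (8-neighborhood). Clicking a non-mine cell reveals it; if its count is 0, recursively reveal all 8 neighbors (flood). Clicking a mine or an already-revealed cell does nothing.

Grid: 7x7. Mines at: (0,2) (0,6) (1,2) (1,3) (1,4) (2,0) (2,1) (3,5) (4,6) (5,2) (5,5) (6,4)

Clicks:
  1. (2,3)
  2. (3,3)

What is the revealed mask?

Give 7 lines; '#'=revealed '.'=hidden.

Click 1 (2,3) count=3: revealed 1 new [(2,3)] -> total=1
Click 2 (3,3) count=0: revealed 8 new [(2,2) (2,4) (3,2) (3,3) (3,4) (4,2) (4,3) (4,4)] -> total=9

Answer: .......
.......
..###..
..###..
..###..
.......
.......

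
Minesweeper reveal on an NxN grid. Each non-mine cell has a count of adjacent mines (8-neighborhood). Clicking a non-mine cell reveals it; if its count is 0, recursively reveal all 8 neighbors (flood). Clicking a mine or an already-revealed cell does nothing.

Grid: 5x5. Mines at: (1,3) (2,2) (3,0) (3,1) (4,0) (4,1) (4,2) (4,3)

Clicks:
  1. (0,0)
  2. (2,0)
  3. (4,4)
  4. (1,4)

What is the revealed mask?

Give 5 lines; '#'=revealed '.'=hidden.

Answer: ###..
###.#
##...
.....
....#

Derivation:
Click 1 (0,0) count=0: revealed 8 new [(0,0) (0,1) (0,2) (1,0) (1,1) (1,2) (2,0) (2,1)] -> total=8
Click 2 (2,0) count=2: revealed 0 new [(none)] -> total=8
Click 3 (4,4) count=1: revealed 1 new [(4,4)] -> total=9
Click 4 (1,4) count=1: revealed 1 new [(1,4)] -> total=10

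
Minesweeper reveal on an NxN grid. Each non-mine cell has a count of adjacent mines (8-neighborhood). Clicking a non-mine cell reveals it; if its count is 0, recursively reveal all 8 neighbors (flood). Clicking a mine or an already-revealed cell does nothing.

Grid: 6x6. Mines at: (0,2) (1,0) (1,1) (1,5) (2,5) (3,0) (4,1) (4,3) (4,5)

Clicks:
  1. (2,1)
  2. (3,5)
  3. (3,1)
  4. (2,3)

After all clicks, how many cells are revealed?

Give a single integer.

Click 1 (2,1) count=3: revealed 1 new [(2,1)] -> total=1
Click 2 (3,5) count=2: revealed 1 new [(3,5)] -> total=2
Click 3 (3,1) count=2: revealed 1 new [(3,1)] -> total=3
Click 4 (2,3) count=0: revealed 9 new [(1,2) (1,3) (1,4) (2,2) (2,3) (2,4) (3,2) (3,3) (3,4)] -> total=12

Answer: 12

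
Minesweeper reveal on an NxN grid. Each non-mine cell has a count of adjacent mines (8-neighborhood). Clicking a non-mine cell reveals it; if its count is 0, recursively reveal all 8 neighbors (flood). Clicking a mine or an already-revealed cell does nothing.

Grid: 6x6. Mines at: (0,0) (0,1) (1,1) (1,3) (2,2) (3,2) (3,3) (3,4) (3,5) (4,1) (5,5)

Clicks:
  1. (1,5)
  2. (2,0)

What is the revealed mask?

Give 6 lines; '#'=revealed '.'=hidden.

Click 1 (1,5) count=0: revealed 6 new [(0,4) (0,5) (1,4) (1,5) (2,4) (2,5)] -> total=6
Click 2 (2,0) count=1: revealed 1 new [(2,0)] -> total=7

Answer: ....##
....##
#...##
......
......
......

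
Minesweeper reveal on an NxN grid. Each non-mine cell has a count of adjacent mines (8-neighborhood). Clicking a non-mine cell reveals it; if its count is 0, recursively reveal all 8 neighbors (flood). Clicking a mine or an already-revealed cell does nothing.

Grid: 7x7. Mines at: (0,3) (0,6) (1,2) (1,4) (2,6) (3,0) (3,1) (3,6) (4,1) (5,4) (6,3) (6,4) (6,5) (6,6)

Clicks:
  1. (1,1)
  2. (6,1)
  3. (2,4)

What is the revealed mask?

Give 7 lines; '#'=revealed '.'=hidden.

Answer: .......
.#.....
....#..
.......
.......
###....
###....

Derivation:
Click 1 (1,1) count=1: revealed 1 new [(1,1)] -> total=1
Click 2 (6,1) count=0: revealed 6 new [(5,0) (5,1) (5,2) (6,0) (6,1) (6,2)] -> total=7
Click 3 (2,4) count=1: revealed 1 new [(2,4)] -> total=8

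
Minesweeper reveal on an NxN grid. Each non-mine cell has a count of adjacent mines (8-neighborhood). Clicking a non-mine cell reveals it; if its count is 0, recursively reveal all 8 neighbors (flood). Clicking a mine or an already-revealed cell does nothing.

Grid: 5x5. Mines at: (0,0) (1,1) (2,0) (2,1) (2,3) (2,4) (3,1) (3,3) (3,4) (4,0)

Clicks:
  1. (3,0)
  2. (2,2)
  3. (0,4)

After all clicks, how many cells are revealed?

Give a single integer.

Answer: 8

Derivation:
Click 1 (3,0) count=4: revealed 1 new [(3,0)] -> total=1
Click 2 (2,2) count=5: revealed 1 new [(2,2)] -> total=2
Click 3 (0,4) count=0: revealed 6 new [(0,2) (0,3) (0,4) (1,2) (1,3) (1,4)] -> total=8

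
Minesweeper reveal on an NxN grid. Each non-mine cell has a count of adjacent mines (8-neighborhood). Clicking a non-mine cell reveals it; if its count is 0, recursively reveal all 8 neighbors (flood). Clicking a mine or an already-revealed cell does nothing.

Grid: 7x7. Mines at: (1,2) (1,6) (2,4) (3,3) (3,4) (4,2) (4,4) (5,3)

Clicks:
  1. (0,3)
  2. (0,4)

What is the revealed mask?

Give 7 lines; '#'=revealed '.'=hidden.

Answer: ...###.
...###.
.......
.......
.......
.......
.......

Derivation:
Click 1 (0,3) count=1: revealed 1 new [(0,3)] -> total=1
Click 2 (0,4) count=0: revealed 5 new [(0,4) (0,5) (1,3) (1,4) (1,5)] -> total=6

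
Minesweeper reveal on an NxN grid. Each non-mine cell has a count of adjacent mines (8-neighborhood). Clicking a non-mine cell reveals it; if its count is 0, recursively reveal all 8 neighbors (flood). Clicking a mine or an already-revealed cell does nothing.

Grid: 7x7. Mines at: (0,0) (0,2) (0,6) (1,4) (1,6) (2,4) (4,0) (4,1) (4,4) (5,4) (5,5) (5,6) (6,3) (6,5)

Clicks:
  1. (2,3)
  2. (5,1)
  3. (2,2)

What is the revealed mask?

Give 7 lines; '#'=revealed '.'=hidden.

Answer: .......
####...
####...
####...
.......
.#.....
.......

Derivation:
Click 1 (2,3) count=2: revealed 1 new [(2,3)] -> total=1
Click 2 (5,1) count=2: revealed 1 new [(5,1)] -> total=2
Click 3 (2,2) count=0: revealed 11 new [(1,0) (1,1) (1,2) (1,3) (2,0) (2,1) (2,2) (3,0) (3,1) (3,2) (3,3)] -> total=13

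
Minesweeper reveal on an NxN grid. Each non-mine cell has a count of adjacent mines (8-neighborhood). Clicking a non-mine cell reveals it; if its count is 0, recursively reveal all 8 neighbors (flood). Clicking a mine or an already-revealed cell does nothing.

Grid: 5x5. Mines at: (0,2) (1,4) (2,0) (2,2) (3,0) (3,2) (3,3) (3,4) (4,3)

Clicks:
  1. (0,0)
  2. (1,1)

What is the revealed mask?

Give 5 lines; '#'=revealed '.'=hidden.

Answer: ##...
##...
.....
.....
.....

Derivation:
Click 1 (0,0) count=0: revealed 4 new [(0,0) (0,1) (1,0) (1,1)] -> total=4
Click 2 (1,1) count=3: revealed 0 new [(none)] -> total=4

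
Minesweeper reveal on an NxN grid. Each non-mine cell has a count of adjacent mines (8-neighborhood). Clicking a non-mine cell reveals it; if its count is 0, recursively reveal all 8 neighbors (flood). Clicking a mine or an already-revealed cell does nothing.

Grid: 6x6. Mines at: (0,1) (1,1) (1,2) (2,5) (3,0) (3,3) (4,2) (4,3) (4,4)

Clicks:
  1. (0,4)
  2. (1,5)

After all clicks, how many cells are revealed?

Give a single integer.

Click 1 (0,4) count=0: revealed 6 new [(0,3) (0,4) (0,5) (1,3) (1,4) (1,5)] -> total=6
Click 2 (1,5) count=1: revealed 0 new [(none)] -> total=6

Answer: 6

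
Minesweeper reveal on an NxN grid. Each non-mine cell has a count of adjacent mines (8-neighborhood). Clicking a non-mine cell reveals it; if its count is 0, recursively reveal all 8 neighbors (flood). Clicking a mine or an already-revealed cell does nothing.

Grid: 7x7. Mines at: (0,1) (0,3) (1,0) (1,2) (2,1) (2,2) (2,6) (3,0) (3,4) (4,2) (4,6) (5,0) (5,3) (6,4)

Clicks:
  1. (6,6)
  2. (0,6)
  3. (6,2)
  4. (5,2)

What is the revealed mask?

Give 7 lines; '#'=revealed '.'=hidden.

Answer: ....###
....###
.......
.......
.......
..#..##
..#..##

Derivation:
Click 1 (6,6) count=0: revealed 4 new [(5,5) (5,6) (6,5) (6,6)] -> total=4
Click 2 (0,6) count=0: revealed 6 new [(0,4) (0,5) (0,6) (1,4) (1,5) (1,6)] -> total=10
Click 3 (6,2) count=1: revealed 1 new [(6,2)] -> total=11
Click 4 (5,2) count=2: revealed 1 new [(5,2)] -> total=12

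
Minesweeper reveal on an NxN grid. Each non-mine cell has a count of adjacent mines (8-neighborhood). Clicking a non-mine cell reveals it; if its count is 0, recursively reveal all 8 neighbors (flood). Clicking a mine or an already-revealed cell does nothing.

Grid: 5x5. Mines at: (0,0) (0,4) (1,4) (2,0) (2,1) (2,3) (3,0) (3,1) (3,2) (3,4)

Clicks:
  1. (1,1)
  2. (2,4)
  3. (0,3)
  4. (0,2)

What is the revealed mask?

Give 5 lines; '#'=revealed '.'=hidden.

Answer: .###.
.###.
....#
.....
.....

Derivation:
Click 1 (1,1) count=3: revealed 1 new [(1,1)] -> total=1
Click 2 (2,4) count=3: revealed 1 new [(2,4)] -> total=2
Click 3 (0,3) count=2: revealed 1 new [(0,3)] -> total=3
Click 4 (0,2) count=0: revealed 4 new [(0,1) (0,2) (1,2) (1,3)] -> total=7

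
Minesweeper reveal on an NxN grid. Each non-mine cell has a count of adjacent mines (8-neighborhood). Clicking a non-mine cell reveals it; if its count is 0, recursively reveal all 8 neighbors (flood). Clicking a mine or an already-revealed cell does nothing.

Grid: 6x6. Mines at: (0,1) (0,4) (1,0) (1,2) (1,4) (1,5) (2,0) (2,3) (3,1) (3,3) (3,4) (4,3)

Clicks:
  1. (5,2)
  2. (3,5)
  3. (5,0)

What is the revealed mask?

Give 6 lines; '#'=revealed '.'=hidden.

Click 1 (5,2) count=1: revealed 1 new [(5,2)] -> total=1
Click 2 (3,5) count=1: revealed 1 new [(3,5)] -> total=2
Click 3 (5,0) count=0: revealed 5 new [(4,0) (4,1) (4,2) (5,0) (5,1)] -> total=7

Answer: ......
......
......
.....#
###...
###...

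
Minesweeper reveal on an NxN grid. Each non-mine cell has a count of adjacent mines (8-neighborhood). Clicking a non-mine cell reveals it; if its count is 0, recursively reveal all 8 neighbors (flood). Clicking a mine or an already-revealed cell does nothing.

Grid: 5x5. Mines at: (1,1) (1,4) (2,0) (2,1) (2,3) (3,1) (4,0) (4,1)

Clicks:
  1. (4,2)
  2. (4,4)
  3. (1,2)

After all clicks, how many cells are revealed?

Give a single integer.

Click 1 (4,2) count=2: revealed 1 new [(4,2)] -> total=1
Click 2 (4,4) count=0: revealed 5 new [(3,2) (3,3) (3,4) (4,3) (4,4)] -> total=6
Click 3 (1,2) count=3: revealed 1 new [(1,2)] -> total=7

Answer: 7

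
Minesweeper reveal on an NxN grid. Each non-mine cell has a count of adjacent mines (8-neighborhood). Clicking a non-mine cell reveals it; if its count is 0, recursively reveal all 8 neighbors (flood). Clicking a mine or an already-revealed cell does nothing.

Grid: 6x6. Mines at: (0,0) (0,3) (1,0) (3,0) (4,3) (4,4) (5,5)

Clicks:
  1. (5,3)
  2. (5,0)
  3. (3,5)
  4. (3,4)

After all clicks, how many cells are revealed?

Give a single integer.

Answer: 9

Derivation:
Click 1 (5,3) count=2: revealed 1 new [(5,3)] -> total=1
Click 2 (5,0) count=0: revealed 6 new [(4,0) (4,1) (4,2) (5,0) (5,1) (5,2)] -> total=7
Click 3 (3,5) count=1: revealed 1 new [(3,5)] -> total=8
Click 4 (3,4) count=2: revealed 1 new [(3,4)] -> total=9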